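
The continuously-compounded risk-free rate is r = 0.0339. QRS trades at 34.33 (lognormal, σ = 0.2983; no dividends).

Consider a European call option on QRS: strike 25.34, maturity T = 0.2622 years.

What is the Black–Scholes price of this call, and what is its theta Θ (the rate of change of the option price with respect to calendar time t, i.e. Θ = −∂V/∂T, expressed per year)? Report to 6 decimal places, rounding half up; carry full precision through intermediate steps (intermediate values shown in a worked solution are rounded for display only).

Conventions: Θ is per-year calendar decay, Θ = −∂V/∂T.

σ√T = 0.2983·√0.2622 = 0.152746
d₁ = (ln(S/K) + (r+σ²/2)T) / (σ√T) = (ln(34.33/25.34) + (0.0339+0.2983²/2)·0.2622) / 0.152746 = (0.303635 + 0.020554) / 0.152746 = 2.122411
d₂ = d₁ − σ√T = 2.122411 − 0.152746 = 1.969666
e^{−rT} = 0.991151
N(d₁) = 0.983098,  N(d₂) = 0.975562
Call price V = S·N(d₁) − K·e^{−rT}·N(d₂) = 33.749768 − 24.501973 = 9.247795
φ(d₁) = (1/√(2π))·e^{−d₁²/2} = 0.041951
Θ = −S·φ(d₁)·σ/(2√T) − r·K·e^{−rT}·N(d₂) = −0.419491 − 0.830617 = -1.250108

price = 9.247795
Θ = -1.250108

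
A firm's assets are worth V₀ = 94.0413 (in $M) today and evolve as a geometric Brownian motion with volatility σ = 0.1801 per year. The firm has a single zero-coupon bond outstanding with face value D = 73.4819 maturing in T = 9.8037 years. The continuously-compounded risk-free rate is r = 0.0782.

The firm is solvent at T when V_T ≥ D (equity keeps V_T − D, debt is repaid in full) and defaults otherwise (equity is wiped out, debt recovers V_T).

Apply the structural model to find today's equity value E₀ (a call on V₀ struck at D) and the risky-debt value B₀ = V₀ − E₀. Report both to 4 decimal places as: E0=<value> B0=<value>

E0=60.3499 B0=33.6914

Work the structural quantities from V₀ = 94.0413 against face 73.4819:
d₁ = [ln(V₀/D) + (r + σ²/2)T] / (σ√T)
   = [ln(94.0413/73.4819) + (0.0782 + 0.5·0.1801²)·9.8037] / (0.1801·√9.8037)
   = [0.246695 + 0.925646] / 0.563909 = 2.078955
d₂ = d₁ − σ√T = 2.078955 − 0.563909 = 1.515047
N(d₁) = 0.981189,  N(d₂) = 0.935120,  e^(−rT) = 0.464567
E₀ = V₀·N(d₁) − D·e^(−rT)·N(d₂)
   = 94.0413·0.981189 − 73.4819·0.464567·0.935120 = 60.349880
B₀ = V₀ − E₀ = 94.0413 − 60.349880 = 33.691420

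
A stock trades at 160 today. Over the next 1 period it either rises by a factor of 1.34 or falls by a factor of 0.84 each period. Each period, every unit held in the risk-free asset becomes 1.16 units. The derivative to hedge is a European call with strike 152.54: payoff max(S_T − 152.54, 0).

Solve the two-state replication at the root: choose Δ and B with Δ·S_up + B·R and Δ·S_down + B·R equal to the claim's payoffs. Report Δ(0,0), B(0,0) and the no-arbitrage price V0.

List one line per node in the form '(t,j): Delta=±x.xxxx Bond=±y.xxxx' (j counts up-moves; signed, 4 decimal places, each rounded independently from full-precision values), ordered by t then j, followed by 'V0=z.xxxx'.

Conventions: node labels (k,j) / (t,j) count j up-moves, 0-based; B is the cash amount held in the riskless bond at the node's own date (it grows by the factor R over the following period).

Since d<R<u, set p* = (R−d)/(u−d) = 0.6400; price each node as the discounted p*-expectation of its children.
Terminal payoffs: V(1,0)=0.0000, V(1,1)=61.8600
  t=0,j=0: stock 160.0000 → up 214.4000 (V=61.8600), down 134.4000 (V=0.0000). Price 34.1297; hedge Δ=0.7733, bond B=-89.5903.
As a check, the time-0 holding Δ(0,0)·S0 + B(0,0) comes to 34.1297 — exactly V0.

(0,0): Delta=0.7733 Bond=-89.5903
V0=34.1297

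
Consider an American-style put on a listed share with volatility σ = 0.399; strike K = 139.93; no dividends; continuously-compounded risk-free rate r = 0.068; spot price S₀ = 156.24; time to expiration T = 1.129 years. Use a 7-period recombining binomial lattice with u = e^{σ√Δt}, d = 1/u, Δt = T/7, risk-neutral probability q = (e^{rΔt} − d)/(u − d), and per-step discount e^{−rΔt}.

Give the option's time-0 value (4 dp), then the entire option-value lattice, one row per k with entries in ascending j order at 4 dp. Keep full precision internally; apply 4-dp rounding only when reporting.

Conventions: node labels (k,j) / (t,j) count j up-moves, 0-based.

price = 13.9197
tree:
13.9197
21.0058 6.9804
30.7395 11.5158 2.4960
43.3209 18.5533 4.5726 0.4271
57.6249 28.9726 8.3071 0.8539 0.0000
69.8110 43.3209 14.9392 1.7071 0.0000 0.0000
80.1929 57.6249 26.5309 3.4128 0.0000 0.0000 0.0000
89.0376 69.8110 43.3209 6.8230 0.0000 0.0000 0.0000 0.0000

params: Δt=0.16129 u=1.17379 d=0.85194 q=0.49429 e^(-rΔt)=0.98909
t_7 payoffs: 89.0376 69.8110 43.3209 6.8230 0.0000 0.0000 0.0000 0.0000
k=6: node(6,0) S=59.7371 payoff=80.1929 vs cont=78.6666 → 80.1929 [stop]  node(6,1) S=82.3051 payoff=57.6249 vs cont=56.0986 → 57.6249 [stop]  node(6,2) S=113.3991 payoff=26.5309 vs cont=25.0046 → 26.5309 [stop]  node(6,3) S=156.2400 payoff=0.0000 vs cont=3.4128 → 3.4128 [wait]  node(6,4) S=215.2657 payoff=0.0000 vs cont=0.0000 → 0.0000 [wait]  node(6,5) S=296.5907 payoff=0.0000 vs cont=0.0000 → 0.0000 [wait]  node(6,6) S=408.6394 payoff=0.0000 vs cont=0.0000 → 0.0000 [wait]
k=5: node(5,0) S=70.1190 payoff=69.8110 vs cont=68.2847 → 69.8110 [stop]  node(5,1) S=96.6091 payoff=43.3209 vs cont=41.7946 → 43.3209 [stop]  node(5,2) S=133.1070 payoff=6.8230 vs cont=14.9392 → 14.9392 [wait]  node(5,3) S=183.3933 payoff=0.0000 vs cont=1.7071 → 1.7071 [wait]  node(5,4) S=252.6773 payoff=0.0000 vs cont=0.0000 → 0.0000 [wait]  node(5,5) S=348.1360 payoff=0.0000 vs cont=0.0000 → 0.0000 [wait]
k=4: node(4,0) S=82.3051 payoff=57.6249 vs cont=56.0986 → 57.6249 [stop]  node(4,1) S=113.3991 payoff=26.5309 vs cont=28.9726 → 28.9726 [wait]  node(4,2) S=156.2400 payoff=0.0000 vs cont=8.3071 → 8.3071 [wait]  node(4,3) S=215.2657 payoff=0.0000 vs cont=0.8539 → 0.8539 [wait]  node(4,4) S=296.5907 payoff=0.0000 vs cont=0.0000 → 0.0000 [wait]
k=3: node(3,0) S=96.6091 payoff=43.3209 vs cont=42.9883 → 43.3209 [stop]  node(3,1) S=133.1070 payoff=6.8230 vs cont=18.5533 → 18.5533 [wait]  node(3,2) S=183.3933 payoff=0.0000 vs cont=4.5726 → 4.5726 [wait]  node(3,3) S=252.6773 payoff=0.0000 vs cont=0.4271 → 0.4271 [wait]
k=2: node(2,0) S=113.3991 payoff=26.5309 vs cont=30.7395 → 30.7395 [wait]  node(2,1) S=156.2400 payoff=0.0000 vs cont=11.5158 → 11.5158 [wait]  node(2,2) S=215.2657 payoff=0.0000 vs cont=2.4960 → 2.4960 [wait]
k=1: node(1,0) S=133.1070 payoff=6.8230 vs cont=21.0058 → 21.0058 [wait]  node(1,1) S=183.3933 payoff=0.0000 vs cont=6.9804 → 6.9804 [wait]
k=0: node(0,0) S=156.2400 payoff=0.0000 vs cont=13.9197 → 13.9197 [wait]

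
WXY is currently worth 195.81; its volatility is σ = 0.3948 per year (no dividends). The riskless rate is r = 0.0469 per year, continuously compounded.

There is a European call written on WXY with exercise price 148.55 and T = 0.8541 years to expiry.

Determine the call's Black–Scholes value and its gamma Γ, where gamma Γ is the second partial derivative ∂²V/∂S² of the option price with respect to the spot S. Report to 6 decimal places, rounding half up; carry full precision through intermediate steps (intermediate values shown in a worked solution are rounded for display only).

price = 59.534638
Γ = 0.003220

σ√T = 0.3948·√0.8541 = 0.364864
d₁ = (ln(S/K) + (r+σ²/2)T) / (σ√T) = (ln(195.81/148.55) + (0.0469+0.3948²/2)·0.8541) / 0.364864 = (0.276223 + 0.106620) / 0.364864 = 1.049276
d₂ = d₁ − σ√T = 1.049276 − 0.364864 = 0.684412
e^{−rT} = 0.960734
N(d₁) = 0.852974,  N(d₂) = 0.753142
Call price V = S·N(d₁) − K·e^{−rT}·N(d₂) = 167.020931 − 107.486293 = 59.534638
φ(d₁) = (1/√(2π))·e^{−d₁²/2} = 0.230057
Γ = φ(d₁) / (S·σ·√T) = 0.003220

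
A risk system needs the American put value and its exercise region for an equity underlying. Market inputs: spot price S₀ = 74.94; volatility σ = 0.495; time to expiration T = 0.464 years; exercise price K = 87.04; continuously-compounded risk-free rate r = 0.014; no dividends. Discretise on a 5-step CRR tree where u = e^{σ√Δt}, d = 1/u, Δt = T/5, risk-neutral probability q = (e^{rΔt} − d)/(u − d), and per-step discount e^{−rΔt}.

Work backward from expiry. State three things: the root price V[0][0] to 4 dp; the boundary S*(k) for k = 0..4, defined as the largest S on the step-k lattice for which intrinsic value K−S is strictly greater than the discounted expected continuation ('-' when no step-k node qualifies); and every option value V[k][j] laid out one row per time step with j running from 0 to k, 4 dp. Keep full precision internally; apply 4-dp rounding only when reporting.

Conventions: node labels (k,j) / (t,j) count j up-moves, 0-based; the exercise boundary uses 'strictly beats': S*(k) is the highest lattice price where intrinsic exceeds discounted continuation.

price = 17.1790
boundary = - - 55.4290 64.4504 74.9400
tree:
17.1790
23.8449 9.6086
31.6110 15.0359 3.4328
39.3696 22.5896 6.4449 0.0000
46.0422 31.6110 12.1000 0.0000 0.0000
51.7808 39.3696 22.5896 0.0000 0.0000 0.0000

Δt=0.09280  u=1.16276  d=0.86003  q=0.46667  discount=0.99870
step 5 (expiry): payoffs max(K−S,0) = 51.7808 39.3696 22.5896 0.0000 0.0000 0.0000
step 4: (k=4,j=0): S=40.9978, K−S=46.0422, hold=45.9292 ⇒ V=46.0422 exercise | (k=4,j=1): S=55.4290, K−S=31.6110, hold=31.4980 ⇒ V=31.6110 exercise | (k=4,j=2): S=74.9400, K−S=12.1000, hold=12.0321 ⇒ V=12.1000 exercise | (k=4,j=3): S=101.3188, K−S=0.0000, hold=0.0000 ⇒ V=0.0000 continue | (k=4,j=4): S=136.9830, K−S=0.0000, hold=0.0000 ⇒ V=0.0000 continue  boundary S*=74.9400
step 3: (k=3,j=0): S=47.6704, K−S=39.3696, hold=39.2566 ⇒ V=39.3696 exercise | (k=3,j=1): S=64.4504, K−S=22.5896, hold=22.4766 ⇒ V=22.5896 exercise | (k=3,j=2): S=87.1369, K−S=0.0000, hold=6.4449 ⇒ V=6.4449 continue | (k=3,j=3): S=117.8090, K−S=0.0000, hold=0.0000 ⇒ V=0.0000 continue  boundary S*=64.4504
step 2: (k=2,j=0): S=55.4290, K−S=31.6110, hold=31.4980 ⇒ V=31.6110 exercise | (k=2,j=1): S=74.9400, K−S=12.1000, hold=15.0359 ⇒ V=15.0359 continue | (k=2,j=2): S=101.3188, K−S=0.0000, hold=3.4328 ⇒ V=3.4328 continue  boundary S*=55.4290
step 1: (k=1,j=0): S=64.4504, K−S=22.5896, hold=23.8449 ⇒ V=23.8449 continue | (k=1,j=1): S=87.1369, K−S=0.0000, hold=9.6086 ⇒ V=9.6086 continue  boundary S*=-
step 0: (k=0,j=0): S=74.9400, K−S=12.1000, hold=17.1790 ⇒ V=17.1790 continue  boundary S*=-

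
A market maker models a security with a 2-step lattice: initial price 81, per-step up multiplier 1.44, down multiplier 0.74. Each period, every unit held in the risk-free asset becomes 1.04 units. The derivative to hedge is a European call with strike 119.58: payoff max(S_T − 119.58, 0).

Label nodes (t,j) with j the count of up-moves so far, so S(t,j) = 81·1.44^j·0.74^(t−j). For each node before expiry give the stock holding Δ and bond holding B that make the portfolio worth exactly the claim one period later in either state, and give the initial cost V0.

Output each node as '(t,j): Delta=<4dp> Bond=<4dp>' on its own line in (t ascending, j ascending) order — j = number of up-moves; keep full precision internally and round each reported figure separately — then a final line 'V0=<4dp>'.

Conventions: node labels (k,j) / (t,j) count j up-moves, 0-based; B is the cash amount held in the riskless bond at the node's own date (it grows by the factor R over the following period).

(0,0): Delta=0.3516 Bond=-20.2661
(1,0): Delta=0.0000 Bond=0.0000
(1,1): Delta=0.5926 Bond=-49.1791
V0=8.2160

Arbitrage-free pricing uses the up-move probability p* = (R−d)/(u−d) = 0.4286, discounting each step at R = 1.04.
At maturity the claim pays: V(2,0)=0.0000, V(2,1)=0.0000, V(2,2)=48.3816
(1,0): S=59.9400. Δ = (V_up−V_dn)/(S_up−S_dn) = (0.0000−0.0000)/(86.3136−44.3556) = 0.0000. V = [p*·0.0000 + (1−p*)·0.0000]/1.04 = 0.0000. B = V − Δ·S = 0.0000.
(1,1): S=116.6400. Δ = (V_up−V_dn)/(S_up−S_dn) = (48.3816−0.0000)/(167.9616−86.3136) = 0.5926. V = [p*·48.3816 + (1−p*)·0.0000]/1.04 = 19.9375. B = V − Δ·S = -49.1791.
(0,0): S=81.0000. Δ = (V_up−V_dn)/(S_up−S_dn) = (19.9375−0.0000)/(116.6400−59.9400) = 0.3516. V = [p*·19.9375 + (1−p*)·0.0000]/1.04 = 8.2160. B = V − Δ·S = -20.2661.
As a check, the time-0 holding Δ(0,0)·S0 + B(0,0) comes to 8.2160 — exactly V0.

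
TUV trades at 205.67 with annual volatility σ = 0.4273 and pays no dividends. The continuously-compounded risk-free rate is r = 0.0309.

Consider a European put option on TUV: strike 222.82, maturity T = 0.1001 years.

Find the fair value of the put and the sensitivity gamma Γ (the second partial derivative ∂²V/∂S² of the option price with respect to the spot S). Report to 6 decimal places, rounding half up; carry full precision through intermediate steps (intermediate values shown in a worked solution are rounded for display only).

price = 21.575484
Γ = 0.012650

σ√T = 0.4273·√0.1001 = 0.135192
d₁ = (ln(S/K) + (r+σ²/2)T) / (σ√T) = (ln(205.67/222.82) + (0.0309+0.4273²/2)·0.1001) / 0.135192 = (-0.080091 + 0.012231) / 0.135192 = -0.501953
d₂ = d₁ − σ√T = -0.501953 − 0.135192 = -0.637145
e^{−rT} = 0.996912
N(−d₁) = 0.692150,  N(−d₂) = 0.737985
Put price V = K·e^{−rT}·N(−d₂) − S·N(−d₁) = 163.929904 − 142.354420 = 21.575484
φ(d₁) = (1/√(2π))·e^{−d₁²/2} = 0.351721
Γ = φ(d₁) / (S·σ·√T) = 0.012650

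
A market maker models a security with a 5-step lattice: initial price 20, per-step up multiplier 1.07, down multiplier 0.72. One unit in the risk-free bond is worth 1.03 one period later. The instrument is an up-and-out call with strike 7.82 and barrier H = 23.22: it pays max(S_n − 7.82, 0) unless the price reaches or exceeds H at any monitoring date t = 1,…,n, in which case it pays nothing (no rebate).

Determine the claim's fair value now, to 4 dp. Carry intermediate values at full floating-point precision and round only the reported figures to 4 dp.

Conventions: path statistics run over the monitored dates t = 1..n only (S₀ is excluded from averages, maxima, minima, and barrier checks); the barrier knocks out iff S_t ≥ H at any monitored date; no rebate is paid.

Under the martingale measure an up-move has probability p* = 0.8857; value the claim as the probability-weighted average of per-path payoffs, discounted 5 periods at R = 1.03.
Enumerate all 2^5 = 32 price paths (U = up ×1.07, D = down ×0.72); each path with k up-moves has probability p*^k·(1−p*)^(5−k).
DDDDD: M=14.4000, payoff=0.0000, prob=0.000019
UDDDD: M=21.4000, payoff=0.0000, prob=0.000151
DUDDD: M=15.4080, payoff=0.0000, prob=0.000151
UUDDD: M=22.8980, payoff=0.7266, prob=0.001171
DDUDD: M=14.4000, payoff=0.0000, prob=0.000151
UDUDD: M=21.4000, payoff=0.7266, prob=0.001171
DUUDD: M=16.4866, payoff=0.7266, prob=0.001171
UUUDD: M=24.5009, payoff=0.0000, prob=0.009075
DDDUD: M=14.4000, payoff=0.0000, prob=0.000151
UDDUD: M=21.4000, payoff=0.7266, prob=0.001171
DUDUD: M=15.4080, payoff=0.7266, prob=0.001171
UUDUD: M=22.8980, payoff=4.8812, prob=0.009075
DDUUD: M=14.4000, payoff=0.7266, prob=0.001171
UDUUD: M=21.4000, payoff=4.8812, prob=0.009075
DUUUD: M=17.6406, payoff=4.8812, prob=0.009075
UUUUD: M=26.2159, payoff=0.0000, prob=0.070334
DDDDU: M=14.4000, payoff=0.0000, prob=0.000151
UDDDU: M=21.4000, payoff=0.7266, prob=0.001171
DUDDU: M=15.4080, payoff=0.7266, prob=0.001171
UUDDU: M=22.8980, payoff=4.8812, prob=0.009075
DDUDU: M=14.4000, payoff=0.7266, prob=0.001171
UDUDU: M=21.4000, payoff=4.8812, prob=0.009075
DUUDU: M=16.4866, payoff=4.8812, prob=0.009075
UUUDU: M=24.5009, payoff=0.0000, prob=0.070334
DDDUU: M=14.4000, payoff=0.7266, prob=0.001171
UDDUU: M=21.4000, payoff=4.8812, prob=0.009075
DUDUU: M=15.4080, payoff=4.8812, prob=0.009075
UUDUU: M=22.8980, payoff=11.0555, prob=0.070334
DDUUU: M=14.4000, payoff=4.8812, prob=0.009075
UDUUU: M=21.4000, payoff=11.0555, prob=0.070334
DUUUU: M=18.8755, payoff=11.0555, prob=0.070334
UUUUU: M=28.0510, payoff=0.0000, prob=0.545090
Price = Σ prob·payoff / R^5 = 2.739933 / 1.159274 = 2.3635

price = 2.3635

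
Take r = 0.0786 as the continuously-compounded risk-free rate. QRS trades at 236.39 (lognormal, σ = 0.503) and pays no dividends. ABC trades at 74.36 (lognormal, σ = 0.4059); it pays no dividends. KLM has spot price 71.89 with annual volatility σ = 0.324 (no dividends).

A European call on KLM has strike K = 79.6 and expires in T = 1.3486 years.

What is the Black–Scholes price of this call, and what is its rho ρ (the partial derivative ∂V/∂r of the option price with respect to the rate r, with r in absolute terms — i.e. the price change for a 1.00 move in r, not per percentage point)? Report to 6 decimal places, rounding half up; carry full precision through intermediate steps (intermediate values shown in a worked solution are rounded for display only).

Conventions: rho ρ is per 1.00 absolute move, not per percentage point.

σ√T = 0.324·√1.3486 = 0.376259
d₁ = (ln(S/K) + (r+σ²/2)T) / (σ√T) = (ln(71.89/79.6) + (0.0786+0.324²/2)·1.3486) / 0.376259 = (-0.101877 + 0.176785) / 0.376259 = 0.199087
d₂ = d₁ − σ√T = 0.199087 − 0.376259 = -0.177171
e^{−rT} = 0.899425
N(d₁) = 0.578903,  N(d₂) = 0.429687
Call price V = S·N(d₁) − K·e^{−rT}·N(d₂) = 41.617322 − 30.763091 = 10.854231
ρ = K·T·e^{−rT}·N(d₂) = 41.487105

price = 10.854231
ρ = 41.487105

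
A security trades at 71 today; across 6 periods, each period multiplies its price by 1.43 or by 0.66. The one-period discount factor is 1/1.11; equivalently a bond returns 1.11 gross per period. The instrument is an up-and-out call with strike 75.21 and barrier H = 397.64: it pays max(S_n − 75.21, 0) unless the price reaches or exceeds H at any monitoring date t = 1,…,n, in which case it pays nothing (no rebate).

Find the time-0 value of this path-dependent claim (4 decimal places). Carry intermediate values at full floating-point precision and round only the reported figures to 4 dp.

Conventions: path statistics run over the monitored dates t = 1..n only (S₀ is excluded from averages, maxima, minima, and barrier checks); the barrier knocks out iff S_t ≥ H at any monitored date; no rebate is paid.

price = 24.2695

Under the martingale measure an up-move has probability p* = 0.5844; value the claim as the probability-weighted average of per-path payoffs, discounted 6 periods at R = 1.11.
Enumerate all 2^6 = 64 price paths (U = up ×1.43, D = down ×0.66); each path with k up-moves has probability p*^k·(1−p*)^(6−k).
DDDDDD: M=46.8600, payoff=0.0000, prob=0.005152
UDDDDD: M=101.5300, payoff=0.0000, prob=0.007245
DUDDDD: M=67.0098, payoff=0.0000, prob=0.007245
UUDDDD: M=145.1879, payoff=0.0000, prob=0.010188
DDUDDD: M=46.8600, payoff=0.0000, prob=0.007245
UDUDDD: M=101.5300, payoff=0.0000, prob=0.010188
DUUDDD: M=95.8240, payoff=0.0000, prob=0.010188
UUUDDD: M=207.6187, payoff=0.0000, prob=0.014327
DDDUDD: M=46.8600, payoff=0.0000, prob=0.007245
UDDUDD: M=101.5300, payoff=0.0000, prob=0.010188
DUDUDD: M=67.0098, payoff=0.0000, prob=0.010188
UUDUDD: M=145.1879, payoff=0.0000, prob=0.014327
DDUUDD: M=63.2438, payoff=0.0000, prob=0.010188
UDUUDD: M=137.0283, payoff=0.0000, prob=0.014327
DUUUDD: M=137.0283, payoff=0.0000, prob=0.014327
UUUUDD: M=296.8947, payoff=54.1173, prob=0.020147
DDDDUD: M=46.8600, payoff=0.0000, prob=0.007245
UDDDUD: M=101.5300, payoff=0.0000, prob=0.010188
DUDDUD: M=67.0098, payoff=0.0000, prob=0.010188
UUDDUD: M=145.1879, payoff=0.0000, prob=0.014327
DDUDUD: M=46.8600, payoff=0.0000, prob=0.010188
UDUDUD: M=101.5300, payoff=0.0000, prob=0.014327
DUUDUD: M=95.8240, payoff=0.0000, prob=0.014327
UUUDUD: M=207.6187, payoff=54.1173, prob=0.020147
DDDUUD: M=46.8600, payoff=0.0000, prob=0.010188
UDDUUD: M=101.5300, payoff=0.0000, prob=0.014327
DUDUUD: M=90.4387, payoff=0.0000, prob=0.014327
UUDUUD: M=195.9505, payoff=54.1173, prob=0.020147
DDUUUD: M=90.4387, payoff=0.0000, prob=0.014327
UDUUUD: M=195.9505, payoff=54.1173, prob=0.020147
DUUUUD: M=195.9505, payoff=54.1173, prob=0.020147
UUUUUD: M=424.5595, payoff=0.0000, prob=0.028331
DDDDDU: M=46.8600, payoff=0.0000, prob=0.007245
UDDDDU: M=101.5300, payoff=0.0000, prob=0.010188
DUDDDU: M=67.0098, payoff=0.0000, prob=0.010188
UUDDDU: M=145.1879, payoff=0.0000, prob=0.014327
DDUDDU: M=46.8600, payoff=0.0000, prob=0.010188
UDUDDU: M=101.5300, payoff=0.0000, prob=0.014327
DUUDDU: M=95.8240, payoff=0.0000, prob=0.014327
UUUDDU: M=207.6187, payoff=54.1173, prob=0.020147
DDDUDU: M=46.8600, payoff=0.0000, prob=0.010188
UDDUDU: M=101.5300, payoff=0.0000, prob=0.014327
DUDUDU: M=67.0098, payoff=0.0000, prob=0.014327
UUDUDU: M=145.1879, payoff=54.1173, prob=0.020147
DDUUDU: M=63.2438, payoff=0.0000, prob=0.014327
UDUUDU: M=137.0283, payoff=54.1173, prob=0.020147
DUUUDU: M=137.0283, payoff=54.1173, prob=0.020147
UUUUDU: M=296.8947, payoff=204.9993, prob=0.028331
DDDDUU: M=46.8600, payoff=0.0000, prob=0.010188
UDDDUU: M=101.5300, payoff=0.0000, prob=0.014327
DUDDUU: M=67.0098, payoff=0.0000, prob=0.014327
UUDDUU: M=145.1879, payoff=54.1173, prob=0.020147
DDUDUU: M=59.6895, payoff=0.0000, prob=0.014327
UDUDUU: M=129.3273, payoff=54.1173, prob=0.020147
DUUDUU: M=129.3273, payoff=54.1173, prob=0.020147
UUUDUU: M=280.2093, payoff=204.9993, prob=0.028331
DDDUUU: M=59.6895, payoff=0.0000, prob=0.014327
UDDUUU: M=129.3273, payoff=54.1173, prob=0.020147
DUDUUU: M=129.3273, payoff=54.1173, prob=0.020147
UUDUUU: M=280.2093, payoff=204.9993, prob=0.028331
DDUUUU: M=129.3273, payoff=54.1173, prob=0.020147
UDUUUU: M=280.2093, payoff=204.9993, prob=0.028331
DUUUUU: M=280.2093, payoff=204.9993, prob=0.028331
UUUUUU: M=607.1200, payoff=0.0000, prob=0.039841
Price = Σ prob·payoff / R^6 = 45.393945 / 1.870415 = 24.2695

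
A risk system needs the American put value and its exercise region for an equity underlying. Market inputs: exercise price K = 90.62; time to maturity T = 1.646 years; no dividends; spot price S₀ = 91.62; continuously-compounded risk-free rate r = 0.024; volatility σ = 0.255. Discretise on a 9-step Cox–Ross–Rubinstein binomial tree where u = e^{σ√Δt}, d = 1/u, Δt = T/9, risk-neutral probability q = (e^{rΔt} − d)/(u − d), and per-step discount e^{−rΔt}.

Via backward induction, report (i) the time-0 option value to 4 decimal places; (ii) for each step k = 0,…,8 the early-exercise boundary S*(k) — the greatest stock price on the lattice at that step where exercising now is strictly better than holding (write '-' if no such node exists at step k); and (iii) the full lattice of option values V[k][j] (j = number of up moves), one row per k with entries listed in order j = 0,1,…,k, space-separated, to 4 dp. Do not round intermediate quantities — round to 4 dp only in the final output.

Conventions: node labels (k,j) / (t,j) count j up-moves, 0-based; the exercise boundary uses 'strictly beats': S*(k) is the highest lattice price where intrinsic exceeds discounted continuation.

Δt=0.18289  u=1.11522  d=0.89668  q=0.49289  discount=0.99562
step 9 (expiry): payoffs max(K−S,0) = 56.2845 47.9163 37.5087 24.5646 8.4658 0.0000 0.0000 0.0000 0.0000 0.0000
step 8: (k=8,j=0): S=38.2917, K−S=52.3283, hold=51.9314 ⇒ V=52.3283 exercise | (k=8,j=1): S=47.6240, K−S=42.9960, hold=42.5991 ⇒ V=42.9960 exercise | (k=8,j=2): S=59.2308, K−S=31.3892, hold=30.9923 ⇒ V=31.3892 exercise | (k=8,j=3): S=73.6663, K−S=16.9537, hold=16.5568 ⇒ V=16.9537 exercise | (k=8,j=4): S=91.6200, K−S=0.0000, hold=4.2743 ⇒ V=4.2743 continue | (k=8,j=5): S=113.9493, K−S=0.0000, hold=0.0000 ⇒ V=0.0000 continue | (k=8,j=6): S=141.7206, K−S=0.0000, hold=0.0000 ⇒ V=0.0000 continue | (k=8,j=7): S=176.2603, K−S=0.0000, hold=0.0000 ⇒ V=0.0000 continue | (k=8,j=8): S=219.2179, K−S=0.0000, hold=0.0000 ⇒ V=0.0000 continue  boundary S*=73.6663
step 7: (k=7,j=0): S=42.7037, K−S=47.9163, hold=47.5194 ⇒ V=47.9163 exercise | (k=7,j=1): S=53.1113, K−S=37.5087, hold=37.1118 ⇒ V=37.5087 exercise | (k=7,j=2): S=66.0554, K−S=24.5646, hold=24.1677 ⇒ V=24.5646 exercise | (k=7,j=3): S=82.1542, K−S=8.4658, hold=10.6572 ⇒ V=10.6572 continue | (k=7,j=4): S=102.1765, K−S=0.0000, hold=2.1580 ⇒ V=2.1580 continue | (k=7,j=5): S=127.0786, K−S=0.0000, hold=0.0000 ⇒ V=0.0000 continue | (k=7,j=6): S=158.0497, K−S=0.0000, hold=0.0000 ⇒ V=0.0000 continue | (k=7,j=7): S=196.5691, K−S=0.0000, hold=0.0000 ⇒ V=0.0000 continue  boundary S*=66.0554
step 6: (k=6,j=0): S=47.6240, K−S=42.9960, hold=42.5991 ⇒ V=42.9960 exercise | (k=6,j=1): S=59.2308, K−S=31.3892, hold=30.9923 ⇒ V=31.3892 exercise | (k=6,j=2): S=73.6663, K−S=16.9537, hold=17.6322 ⇒ V=17.6322 continue | (k=6,j=3): S=91.6200, K−S=0.0000, hold=6.4397 ⇒ V=6.4397 continue | (k=6,j=4): S=113.9493, K−S=0.0000, hold=1.0896 ⇒ V=1.0896 continue | (k=6,j=5): S=141.7206, K−S=0.0000, hold=0.0000 ⇒ V=0.0000 continue | (k=6,j=6): S=176.2603, K−S=0.0000, hold=0.0000 ⇒ V=0.0000 continue  boundary S*=59.2308
step 5: (k=5,j=0): S=53.1113, K−S=37.5087, hold=37.1118 ⇒ V=37.5087 exercise | (k=5,j=1): S=66.0554, K−S=24.5646, hold=24.5007 ⇒ V=24.5646 exercise | (k=5,j=2): S=82.1542, K−S=8.4658, hold=12.0624 ⇒ V=12.0624 continue | (k=5,j=3): S=102.1765, K−S=0.0000, hold=3.7860 ⇒ V=3.7860 continue | (k=5,j=4): S=127.0786, K−S=0.0000, hold=0.5501 ⇒ V=0.5501 continue | (k=5,j=5): S=158.0497, K−S=0.0000, hold=0.0000 ⇒ V=0.0000 continue  boundary S*=66.0554
step 4: (k=4,j=0): S=59.2308, K−S=31.3892, hold=30.9923 ⇒ V=31.3892 exercise | (k=4,j=1): S=73.6663, K−S=16.9537, hold=18.3218 ⇒ V=18.3218 continue | (k=4,j=2): S=91.6200, K−S=0.0000, hold=7.9481 ⇒ V=7.9481 continue | (k=4,j=3): S=113.9493, K−S=0.0000, hold=2.1814 ⇒ V=2.1814 continue | (k=4,j=4): S=141.7206, K−S=0.0000, hold=0.2777 ⇒ V=0.2777 continue  boundary S*=59.2308
step 3: (k=3,j=0): S=66.0554, K−S=24.5646, hold=24.8391 ⇒ V=24.8391 continue | (k=3,j=1): S=82.1542, K−S=8.4658, hold=13.1508 ⇒ V=13.1508 continue | (k=3,j=2): S=102.1765, K−S=0.0000, hold=5.0834 ⇒ V=5.0834 continue | (k=3,j=3): S=127.0786, K−S=0.0000, hold=1.2377 ⇒ V=1.2377 continue  boundary S*=-
step 2: (k=2,j=0): S=73.6663, K−S=16.9537, hold=18.9945 ⇒ V=18.9945 continue | (k=2,j=1): S=91.6200, K−S=0.0000, hold=9.1342 ⇒ V=9.1342 continue | (k=2,j=2): S=113.9493, K−S=0.0000, hold=3.1739 ⇒ V=3.1739 continue  boundary S*=-
step 1: (k=1,j=0): S=82.1542, K−S=8.4658, hold=14.0725 ⇒ V=14.0725 continue | (k=1,j=1): S=102.1765, K−S=0.0000, hold=6.1693 ⇒ V=6.1693 continue  boundary S*=-
step 0: (k=0,j=0): S=91.6200, K−S=0.0000, hold=10.1325 ⇒ V=10.1325 continue  boundary S*=-

price = 10.1325
boundary = - - - - 59.2308 66.0554 59.2308 66.0554 73.6663
tree:
10.1325
14.0725 6.1693
18.9945 9.1342 3.1739
24.8391 13.1508 5.0834 1.2377
31.3892 18.3218 7.9481 2.1814 0.2777
37.5087 24.5646 12.0624 3.7860 0.5501 0.0000
42.9960 31.3892 17.6322 6.4397 1.0896 0.0000 0.0000
47.9163 37.5087 24.5646 10.6572 2.1580 0.0000 0.0000 0.0000
52.3283 42.9960 31.3892 16.9537 4.2743 0.0000 0.0000 0.0000 0.0000
56.2845 47.9163 37.5087 24.5646 8.4658 0.0000 0.0000 0.0000 0.0000 0.0000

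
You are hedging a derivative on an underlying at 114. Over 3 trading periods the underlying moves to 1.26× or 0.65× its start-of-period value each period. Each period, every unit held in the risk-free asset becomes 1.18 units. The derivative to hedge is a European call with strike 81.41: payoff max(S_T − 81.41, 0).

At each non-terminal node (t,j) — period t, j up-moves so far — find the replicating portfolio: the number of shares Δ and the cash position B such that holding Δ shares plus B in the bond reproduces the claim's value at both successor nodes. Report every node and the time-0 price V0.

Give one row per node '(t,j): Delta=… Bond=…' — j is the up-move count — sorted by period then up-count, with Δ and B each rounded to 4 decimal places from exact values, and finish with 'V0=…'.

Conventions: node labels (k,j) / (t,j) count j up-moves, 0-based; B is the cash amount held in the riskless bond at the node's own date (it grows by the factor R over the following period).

(0,0): Delta=0.9460 Bond=-42.7595
(1,0): Delta=0.5902 Bond=-24.0906
(1,1): Delta=0.9737 Bond=-54.4359
(2,0): Delta=0.0000 Bond=0.0000
(2,1): Delta=0.6362 Bond=-32.7178
(2,2): Delta=1.0000 Bond=-68.9915
V0=65.0856

Arbitrage-free pricing uses the up-move probability p* = (R−d)/(u−d) = 0.8689, discounting each step at R = 1.18.
Expiry values: V(3,0)=0.0000, V(3,1)=0.0000, V(3,2)=36.2312, V(3,3)=146.6329
Node (2,0) S=48.1650: V=(p*·0.0000+(1−p*)·0.0000)/1.18=0.0000; Δ=(0.0000−0.0000)/(60.6879−31.3073)=0.0000; B=V−Δ·S=0.0000
Node (2,1) S=93.3660: V=(p*·36.2312+(1−p*)·0.0000)/1.18=26.6776; Δ=(36.2312−0.0000)/(117.6412−60.6879)=0.6362; B=V−Δ·S=-32.7178
Node (2,2) S=180.9864: V=(p*·146.6329+(1−p*)·36.2312)/1.18=111.9949; Δ=(146.6329−36.2312)/(228.0429−117.6412)=1.0000; B=V−Δ·S=-68.9915
Node (1,0) S=74.1000: V=(p*·26.6776+(1−p*)·0.0000)/1.18=19.6431; Δ=(26.6776−0.0000)/(93.3660−48.1650)=0.5902; B=V−Δ·S=-24.0906
Node (1,1) S=143.6400: V=(p*·111.9949+(1−p*)·26.6776)/1.18=85.4286; Δ=(111.9949−26.6776)/(180.9864−93.3660)=0.9737; B=V−Δ·S=-54.4359
Node (0,0) S=114.0000: V=(p*·85.4286+(1−p*)·19.6431)/1.18=65.0856; Δ=(85.4286−19.6431)/(143.6400−74.1000)=0.9460; B=V−Δ·S=-42.7595
Check: Δ(0,0)·S0 + B(0,0) = 65.0856 = V0.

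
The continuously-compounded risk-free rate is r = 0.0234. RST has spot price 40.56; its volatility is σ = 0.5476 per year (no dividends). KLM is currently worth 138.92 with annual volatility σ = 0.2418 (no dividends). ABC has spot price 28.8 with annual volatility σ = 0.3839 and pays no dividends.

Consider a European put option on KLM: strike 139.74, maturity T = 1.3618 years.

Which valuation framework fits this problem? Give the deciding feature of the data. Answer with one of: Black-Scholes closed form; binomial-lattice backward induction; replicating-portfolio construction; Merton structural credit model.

Key observation: the instrument is a plain European put (strike 139.74) on a lognormal asset; the exact continuous-time formula applies directly.

framework: Black-Scholes closed form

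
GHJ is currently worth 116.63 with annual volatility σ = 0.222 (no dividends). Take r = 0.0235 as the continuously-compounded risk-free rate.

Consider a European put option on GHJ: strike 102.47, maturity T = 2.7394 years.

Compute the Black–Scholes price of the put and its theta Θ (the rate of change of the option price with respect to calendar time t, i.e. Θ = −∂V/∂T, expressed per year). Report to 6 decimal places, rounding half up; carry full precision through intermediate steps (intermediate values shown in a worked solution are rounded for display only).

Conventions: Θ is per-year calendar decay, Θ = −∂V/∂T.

σ√T = 0.222·√2.7394 = 0.367435
d₁ = (ln(S/K) + (r+σ²/2)T) / (σ√T) = (ln(116.63/102.47) + (0.0235+0.222²/2)·2.7394) / 0.367435 = (0.129436 + 0.131880) / 0.367435 = 0.711191
d₂ = d₁ − σ√T = 0.711191 − 0.367435 = 0.343756
e^{−rT} = 0.937652
N(−d₁) = 0.238483,  N(−d₂) = 0.365515
Put price V = K·e^{−rT}·N(−d₂) − S·N(−d₁) = 35.119125 − 27.814258 = 7.304867
φ(d₁) = (1/√(2π))·e^{−d₁²/2} = 0.309798
Θ = −S·φ(d₁)·σ/(2√T) + r·K·e^{−rT}·N(−d₂) = −2.423171 + 0.825299 = -1.597871

price = 7.304867
Θ = -1.597871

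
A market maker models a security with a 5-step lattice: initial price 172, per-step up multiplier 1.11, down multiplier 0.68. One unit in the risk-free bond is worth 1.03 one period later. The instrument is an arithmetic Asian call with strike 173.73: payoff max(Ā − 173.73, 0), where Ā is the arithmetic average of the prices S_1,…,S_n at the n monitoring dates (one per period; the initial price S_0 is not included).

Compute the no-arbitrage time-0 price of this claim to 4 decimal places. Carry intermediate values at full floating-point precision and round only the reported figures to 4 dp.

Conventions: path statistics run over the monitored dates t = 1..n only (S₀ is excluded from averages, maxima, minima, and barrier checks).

price = 24.5299

No-arbitrage gives p* = (R−d)/(u−d) = 0.8140: enumerate every path, weight its payoff by its p*-probability, and discount by R^5.
Enumerate all 2^5 = 32 price paths (U = up ×1.11, D = down ×0.68); each path with k up-moves has probability p*^k·(1−p*)^(5−k).
DDDDD: Ā=62.4717, payoff=0.0000, prob=0.000223
UDDDD: Ā=101.9759, payoff=0.0000, prob=0.000975
DUDDD: Ā=87.1839, payoff=0.0000, prob=0.000975
UUDDD: Ā=142.3150, payoff=0.0000, prob=0.004266
DDUDD: Ā=77.1254, payoff=0.0000, prob=0.000975
UDUDD: Ā=125.8958, payoff=0.0000, prob=0.004266
DUUDD: Ā=111.1038, payoff=0.0000, prob=0.004266
UUUDD: Ā=181.3607, payoff=7.6307, prob=0.018666
DDDUD: Ā=70.2856, payoff=0.0000, prob=0.000975
UDDUD: Ā=114.7308, payoff=0.0000, prob=0.004266
DUDUD: Ā=99.9388, payoff=0.0000, prob=0.004266
UUDUD: Ā=163.1355, payoff=0.0000, prob=0.018666
DDUUD: Ā=89.8803, payoff=0.0000, prob=0.004266
UDUUD: Ā=146.7163, payoff=0.0000, prob=0.018666
DUUUD: Ā=131.9243, payoff=0.0000, prob=0.018666
UUUUD: Ā=215.3471, payoff=41.6171, prob=0.081662
DDDDU: Ā=65.6345, payoff=0.0000, prob=0.000975
UDDDU: Ā=107.1386, payoff=0.0000, prob=0.004266
DUDDU: Ā=92.3466, payoff=0.0000, prob=0.004266
UUDDU: Ā=150.7423, payoff=0.0000, prob=0.018666
DDUDU: Ā=82.2881, payoff=0.0000, prob=0.004266
UDUDU: Ā=134.3232, payoff=0.0000, prob=0.018666
DUUDU: Ā=119.5312, payoff=0.0000, prob=0.018666
UUUDU: Ā=195.1171, payoff=21.3871, prob=0.081662
DDDUU: Ā=75.4483, payoff=0.0000, prob=0.004266
UDDUU: Ā=123.1582, payoff=0.0000, prob=0.018666
DUDUU: Ā=108.3662, payoff=0.0000, prob=0.018666
UUDUU: Ā=176.8919, payoff=3.1619, prob=0.081662
DDUUU: Ā=98.3076, payoff=0.0000, prob=0.018666
UDUUU: Ā=160.4727, payoff=0.0000, prob=0.081662
DUUUU: Ā=145.6807, payoff=0.0000, prob=0.081662
UUUUU: Ā=237.8024, payoff=64.0724, prob=0.357271
Price = Σ prob·payoff / R^5 = 28.436886 / 1.159274 = 24.5299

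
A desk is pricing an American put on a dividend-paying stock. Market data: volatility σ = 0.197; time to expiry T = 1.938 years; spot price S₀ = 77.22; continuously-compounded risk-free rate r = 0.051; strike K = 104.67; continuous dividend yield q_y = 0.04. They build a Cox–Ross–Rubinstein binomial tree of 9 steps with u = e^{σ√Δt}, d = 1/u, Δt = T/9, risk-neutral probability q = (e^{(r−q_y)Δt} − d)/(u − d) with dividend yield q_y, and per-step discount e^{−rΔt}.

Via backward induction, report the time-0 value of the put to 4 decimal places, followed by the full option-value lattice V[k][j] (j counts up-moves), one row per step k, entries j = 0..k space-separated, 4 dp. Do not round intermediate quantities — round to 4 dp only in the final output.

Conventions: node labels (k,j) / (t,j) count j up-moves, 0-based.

Δt=0.21533  u=1.09572  d=0.91264  q=0.49011  discount=0.98908
step 9 (expiry): payoffs max(K−S,0) = 70.7530 63.9489 55.7797 45.9717 34.1961 20.0581 3.0839 0.0000 0.0000 0.0000
k=8: (k=8,j=0): S=37.1636, K−S=67.5064, hold=66.6819 ⇒ V=67.5064 exercise | (k=8,j=1): S=44.6191, K−S=60.0509, hold=59.2903 ⇒ V=60.0509 exercise | (k=8,j=2): S=53.5703, K−S=51.0997, hold=50.4159 ⇒ V=51.0997 exercise | (k=8,j=3): S=64.3172, K−S=40.3528, hold=39.7612 ⇒ V=40.3528 exercise | (k=8,j=4): S=77.2200, K−S=27.4500, hold=26.9691 ⇒ V=27.4500 exercise | (k=8,j=5): S=92.7113, K−S=11.9587, hold=11.6106 ⇒ V=11.9587 exercise | (k=8,j=6): S=111.3103, K−S=0.0000, hold=1.5553 ⇒ V=1.5553 continue | (k=8,j=7): S=133.6406, K−S=0.0000, hold=0.0000 ⇒ V=0.0000 continue | (k=8,j=8): S=160.4506, K−S=0.0000, hold=0.0000 ⇒ V=0.0000 continue
k=7: (k=7,j=0): S=40.7211, K−S=63.9489, hold=63.1549 ⇒ V=63.9489 exercise | (k=7,j=1): S=48.8903, K−S=55.7797, hold=55.0558 ⇒ V=55.7797 exercise | (k=7,j=2): S=58.6983, K−S=45.9717, hold=45.3319 ⇒ V=45.9717 exercise | (k=7,j=3): S=70.4739, K−S=34.1961, hold=33.6573 ⇒ V=34.1961 exercise | (k=7,j=4): S=84.6119, K−S=20.0581, hold=19.6406 ⇒ V=20.0581 exercise | (k=7,j=5): S=101.5861, K−S=3.0839, hold=6.7849 ⇒ V=6.7849 continue | (k=7,j=6): S=121.9655, K−S=0.0000, hold=0.7844 ⇒ V=0.7844 continue | (k=7,j=7): S=146.4333, K−S=0.0000, hold=0.0000 ⇒ V=0.0000 continue
k=6: (k=6,j=0): S=44.6191, K−S=60.0509, hold=59.2903 ⇒ V=60.0509 exercise | (k=6,j=1): S=53.5703, K−S=51.0997, hold=50.4159 ⇒ V=51.0997 exercise | (k=6,j=2): S=64.3172, K−S=40.3528, hold=39.7612 ⇒ V=40.3528 exercise | (k=6,j=3): S=77.2200, K−S=27.4500, hold=26.9691 ⇒ V=27.4500 exercise | (k=6,j=4): S=92.7113, K−S=11.9587, hold=13.4047 ⇒ V=13.4047 continue | (k=6,j=5): S=111.3103, K−S=0.0000, hold=3.8020 ⇒ V=3.8020 continue | (k=6,j=6): S=133.6406, K−S=0.0000, hold=0.3956 ⇒ V=0.3956 continue
k=5: (k=5,j=0): S=48.8903, K−S=55.7797, hold=55.0558 ⇒ V=55.7797 exercise | (k=5,j=1): S=58.6983, K−S=45.9717, hold=45.3319 ⇒ V=45.9717 exercise | (k=5,j=2): S=70.4739, K−S=34.1961, hold=33.6573 ⇒ V=34.1961 exercise | (k=5,j=3): S=84.6119, K−S=20.0581, hold=20.3416 ⇒ V=20.3416 continue | (k=5,j=4): S=101.5861, K−S=3.0839, hold=8.6033 ⇒ V=8.6033 continue | (k=5,j=5): S=121.9655, K−S=0.0000, hold=2.1091 ⇒ V=2.1091 continue
k=4: (k=4,j=0): S=53.5703, K−S=51.0997, hold=50.4159 ⇒ V=51.0997 exercise | (k=4,j=1): S=64.3172, K−S=40.3528, hold=39.7612 ⇒ V=40.3528 exercise | (k=4,j=2): S=77.2200, K−S=27.4500, hold=27.1065 ⇒ V=27.4500 exercise | (k=4,j=3): S=92.7113, K−S=11.9587, hold=14.4291 ⇒ V=14.4291 continue | (k=4,j=4): S=111.3103, K−S=0.0000, hold=5.3612 ⇒ V=5.3612 continue
k=3: (k=3,j=0): S=58.6983, K−S=45.9717, hold=45.3319 ⇒ V=45.9717 exercise | (k=3,j=1): S=70.4739, K−S=34.1961, hold=33.6573 ⇒ V=34.1961 exercise | (k=3,j=2): S=84.6119, K−S=20.0581, hold=20.8382 ⇒ V=20.8382 continue | (k=3,j=3): S=101.5861, K−S=3.0839, hold=9.8758 ⇒ V=9.8758 continue
k=2: (k=2,j=0): S=64.3172, K−S=40.3528, hold=39.7612 ⇒ V=40.3528 exercise | (k=2,j=1): S=77.2200, K−S=27.4500, hold=27.3472 ⇒ V=27.4500 exercise | (k=2,j=2): S=92.7113, K−S=11.9587, hold=15.2964 ⇒ V=15.2964 continue
k=1: (k=1,j=0): S=70.4739, K−S=34.1961, hold=33.6573 ⇒ V=34.1961 exercise | (k=1,j=1): S=84.6119, K−S=20.0581, hold=21.2586 ⇒ V=21.2586 continue
k=0: (k=0,j=0): S=77.2200, K−S=27.4500, hold=27.5510 ⇒ V=27.5510 continue

price = 27.5510
tree:
27.5510
34.1961 21.2586
40.3528 27.4500 15.2964
45.9717 34.1961 20.8382 9.8758
51.0997 40.3528 27.4500 14.4291 5.3612
55.7797 45.9717 34.1961 20.3416 8.6033 2.1091
60.0509 51.0997 40.3528 27.4500 13.4047 3.8020 0.3956
63.9489 55.7797 45.9717 34.1961 20.0581 6.7849 0.7844 0.0000
67.5064 60.0509 51.0997 40.3528 27.4500 11.9587 1.5553 0.0000 0.0000
70.7530 63.9489 55.7797 45.9717 34.1961 20.0581 3.0839 0.0000 0.0000 0.0000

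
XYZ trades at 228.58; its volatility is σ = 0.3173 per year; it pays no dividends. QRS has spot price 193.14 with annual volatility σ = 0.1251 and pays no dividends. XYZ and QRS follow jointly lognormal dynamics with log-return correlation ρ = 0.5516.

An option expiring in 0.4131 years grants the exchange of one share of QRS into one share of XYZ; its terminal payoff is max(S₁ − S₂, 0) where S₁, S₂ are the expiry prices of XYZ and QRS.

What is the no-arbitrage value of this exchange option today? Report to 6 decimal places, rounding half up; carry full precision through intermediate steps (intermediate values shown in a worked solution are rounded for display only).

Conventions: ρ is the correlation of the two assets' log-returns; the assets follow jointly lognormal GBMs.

exchange price = 38.620548

σ_eff = √(σ₁² + σ₂² − 2ρσ₁σ₂) = √(0.3173² + 0.1251² − 2·0.5516·0.3173·0.1251) = 0.269330
d₁ = (ln(S₁/S₂) + (q₂ − q₁ + σ_eff²/2)T) / (σ_eff√T) = (ln(228.58/193.14) + (0.0 − 0.0 + 0.036269)·0.4131) / 0.173106 = 1.059777
d₂ = d₁ − σ_eff√T = 1.059777 − 0.173106 = 0.886671
N(d₁) = 0.855377,  N(d₂) = 0.812372
V = S₁·e^{−q₁T}·N(d₁) − S₂·e^{−q₂T}·N(d₂) = 195.522062 − 156.901514 = 38.620548
Key observation: pricing in QRS-units makes this a unit-strike call on the ratio S₁/S₂ — the risk-free rate cancels and cannot affect the value.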